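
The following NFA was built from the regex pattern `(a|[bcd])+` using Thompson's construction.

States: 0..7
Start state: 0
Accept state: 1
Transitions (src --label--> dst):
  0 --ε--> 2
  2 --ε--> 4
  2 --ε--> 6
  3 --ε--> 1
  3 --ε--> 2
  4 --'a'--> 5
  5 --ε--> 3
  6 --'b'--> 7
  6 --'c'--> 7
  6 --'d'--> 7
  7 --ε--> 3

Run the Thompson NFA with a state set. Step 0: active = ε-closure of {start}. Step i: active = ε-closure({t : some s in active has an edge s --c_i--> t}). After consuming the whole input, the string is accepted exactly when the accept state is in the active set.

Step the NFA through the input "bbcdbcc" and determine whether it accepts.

initial (ε-close {0}): {0,2,4,6}
'b' @ 1: {1,2,3,4,6,7}  [accepting]
'b' @ 2: {1,2,3,4,6,7}  [accepting]
'c' @ 3: {1,2,3,4,6,7}  [accepting]
'd' @ 4: {1,2,3,4,6,7}  [accepting]
'b' @ 5: {1,2,3,4,6,7}  [accepting]
'c' @ 6: {1,2,3,4,6,7}  [accepting]
'c' @ 7: {1,2,3,4,6,7}  [accepting]
after full input: {1,2,3,4,6,7}  (accept=1 in)

Answer: ACCEPT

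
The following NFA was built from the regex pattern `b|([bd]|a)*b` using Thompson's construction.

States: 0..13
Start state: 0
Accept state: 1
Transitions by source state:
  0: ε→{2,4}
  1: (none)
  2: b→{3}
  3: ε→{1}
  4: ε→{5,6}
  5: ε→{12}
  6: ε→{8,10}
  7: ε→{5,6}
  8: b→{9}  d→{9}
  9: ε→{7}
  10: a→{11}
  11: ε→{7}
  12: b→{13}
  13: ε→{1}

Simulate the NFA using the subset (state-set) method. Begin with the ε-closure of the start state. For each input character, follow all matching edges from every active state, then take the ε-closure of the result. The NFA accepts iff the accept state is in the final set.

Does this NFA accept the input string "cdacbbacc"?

Answer: REJECT

Steps:
start: ε-closure({0}) = {0,2,4,5,6,8,10,12}
'c' @ 1: {}  — dead — no transitions
rest 'dacbbacc' ignored (set empty)
final: {}; accept 1 not in set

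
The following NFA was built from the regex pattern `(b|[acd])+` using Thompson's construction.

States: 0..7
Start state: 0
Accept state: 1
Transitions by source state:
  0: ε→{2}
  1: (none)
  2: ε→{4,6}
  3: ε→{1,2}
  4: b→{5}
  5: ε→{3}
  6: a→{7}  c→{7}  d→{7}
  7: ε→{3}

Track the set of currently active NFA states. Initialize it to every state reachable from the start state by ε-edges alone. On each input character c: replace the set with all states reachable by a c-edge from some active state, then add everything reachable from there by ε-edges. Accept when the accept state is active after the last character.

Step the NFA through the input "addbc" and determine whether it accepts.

start: ε-closure({0}) = {0,2,4,6}
'a' @ 1: {1,2,3,4,6,7}  [accepting]
'd' @ 2: {1,2,3,4,6,7}  [accepting]
'd' @ 3: {1,2,3,4,6,7}  [accepting]
'b' @ 4: {1,2,3,4,5,6}  [accepting]
'c' @ 5: {1,2,3,4,6,7}  [accepting]
after full input: {1,2,3,4,6,7}  (accept=1 in)

Answer: ACCEPT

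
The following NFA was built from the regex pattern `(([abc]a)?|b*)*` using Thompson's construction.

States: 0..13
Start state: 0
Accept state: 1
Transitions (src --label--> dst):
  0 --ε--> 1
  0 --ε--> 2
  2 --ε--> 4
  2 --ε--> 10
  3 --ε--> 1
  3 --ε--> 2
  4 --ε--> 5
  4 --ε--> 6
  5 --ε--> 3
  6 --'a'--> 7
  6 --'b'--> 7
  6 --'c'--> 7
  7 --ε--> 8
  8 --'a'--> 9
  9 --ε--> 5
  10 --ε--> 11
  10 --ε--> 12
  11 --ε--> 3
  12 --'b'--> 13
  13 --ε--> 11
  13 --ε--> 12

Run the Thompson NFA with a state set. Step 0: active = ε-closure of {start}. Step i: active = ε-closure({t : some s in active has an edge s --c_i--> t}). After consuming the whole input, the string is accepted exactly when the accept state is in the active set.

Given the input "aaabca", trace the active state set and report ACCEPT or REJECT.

start: ε-closure({0}) = {0,1,2,3,4,5,6,10,11,12}
'a' @ 1: {7,8}
'a' @ 2: {1,2,3,4,5,6,9,10,11,12}  [accepting]
'a' @ 3: {7,8}
'b' @ 4: {}  — state set empty
rest 'ca' ignored (set empty)
after full input: {}  (accept=1 not in)

Answer: REJECT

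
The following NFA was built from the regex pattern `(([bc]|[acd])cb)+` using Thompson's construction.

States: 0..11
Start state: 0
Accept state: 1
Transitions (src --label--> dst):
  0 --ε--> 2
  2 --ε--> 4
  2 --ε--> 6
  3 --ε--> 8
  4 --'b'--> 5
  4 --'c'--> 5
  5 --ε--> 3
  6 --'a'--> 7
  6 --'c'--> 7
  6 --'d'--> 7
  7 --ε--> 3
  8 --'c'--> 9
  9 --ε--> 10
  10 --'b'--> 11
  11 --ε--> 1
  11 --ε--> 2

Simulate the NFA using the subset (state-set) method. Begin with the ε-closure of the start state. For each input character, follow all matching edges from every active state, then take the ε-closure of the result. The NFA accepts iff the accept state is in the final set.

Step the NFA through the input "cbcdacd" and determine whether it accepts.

initial (ε-close {0}): {0,2,4,6}
'c' @ 1: {3,5,7,8}
'b' @ 2: {}  — no active states
rest 'cdacd' ignored (set empty)
final: {}; accept 1 not in set

Answer: REJECT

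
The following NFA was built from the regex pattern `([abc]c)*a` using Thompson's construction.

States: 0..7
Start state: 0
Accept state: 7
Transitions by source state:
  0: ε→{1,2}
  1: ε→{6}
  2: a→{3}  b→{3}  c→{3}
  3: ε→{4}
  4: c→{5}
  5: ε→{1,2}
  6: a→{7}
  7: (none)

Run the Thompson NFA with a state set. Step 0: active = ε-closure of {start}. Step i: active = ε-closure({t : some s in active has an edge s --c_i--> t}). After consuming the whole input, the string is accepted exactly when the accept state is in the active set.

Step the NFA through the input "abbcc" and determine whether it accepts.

Answer: REJECT

Derivation:
start: ε-closure({0}) = {0,1,2,6}
'a' @ 1: {3,4,7}  (accept∈set)
'b' @ 2: {}  — no active states
rest 'bcc' ignored (set empty)
end set {} — state 7 not in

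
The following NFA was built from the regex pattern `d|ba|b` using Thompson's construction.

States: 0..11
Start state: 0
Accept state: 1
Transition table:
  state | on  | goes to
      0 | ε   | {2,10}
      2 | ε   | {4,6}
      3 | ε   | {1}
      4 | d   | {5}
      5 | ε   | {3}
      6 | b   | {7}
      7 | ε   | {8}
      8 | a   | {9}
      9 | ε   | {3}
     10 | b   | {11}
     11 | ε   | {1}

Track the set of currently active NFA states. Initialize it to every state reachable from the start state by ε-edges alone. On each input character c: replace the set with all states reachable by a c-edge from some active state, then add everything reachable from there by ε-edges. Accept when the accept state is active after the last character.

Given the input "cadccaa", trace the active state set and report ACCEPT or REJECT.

S₀ = ε-closure({0}) = {0,2,4,6,10}
'c' @ 1: {}  — no active states
rest 'adccaa' ignored (set empty)
final: {}; accept 1 not in set

Answer: REJECT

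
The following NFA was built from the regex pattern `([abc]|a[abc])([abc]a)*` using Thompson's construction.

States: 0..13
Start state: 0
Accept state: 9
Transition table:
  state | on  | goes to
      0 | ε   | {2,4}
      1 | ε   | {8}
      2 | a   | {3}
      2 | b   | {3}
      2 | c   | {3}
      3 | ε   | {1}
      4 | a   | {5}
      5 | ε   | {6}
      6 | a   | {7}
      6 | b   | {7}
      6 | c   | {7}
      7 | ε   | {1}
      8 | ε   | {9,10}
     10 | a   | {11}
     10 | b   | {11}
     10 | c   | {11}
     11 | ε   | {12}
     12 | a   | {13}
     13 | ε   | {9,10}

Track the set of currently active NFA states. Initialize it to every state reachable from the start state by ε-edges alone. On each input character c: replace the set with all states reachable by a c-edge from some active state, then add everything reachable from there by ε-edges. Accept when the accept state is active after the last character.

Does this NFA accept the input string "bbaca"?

Answer: ACCEPT

Trace:
start: ε-closure({0}) = {0,2,4}
'b' @ 1: {1,3,8,9,10}  (accept∈set)
'b' @ 2: {11,12}
'a' @ 3: {9,10,13}  (accept∈set)
'c' @ 4: {11,12}
'a' @ 5: {9,10,13}  (accept∈set)
end set {9,10,13} — state 9 in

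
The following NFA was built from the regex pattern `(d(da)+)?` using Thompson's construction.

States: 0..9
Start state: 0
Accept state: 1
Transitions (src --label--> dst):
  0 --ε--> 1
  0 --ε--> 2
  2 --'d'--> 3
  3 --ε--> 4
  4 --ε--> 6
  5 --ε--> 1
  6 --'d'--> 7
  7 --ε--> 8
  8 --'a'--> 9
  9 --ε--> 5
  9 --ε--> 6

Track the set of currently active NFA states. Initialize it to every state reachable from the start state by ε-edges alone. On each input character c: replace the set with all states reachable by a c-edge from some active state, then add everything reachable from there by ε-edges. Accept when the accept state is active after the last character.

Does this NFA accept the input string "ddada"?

S₀ = ε-closure({0}) = {0,1,2}
'd' @ 1: {3,4,6}
'd' @ 2: {7,8}
'a' @ 3: {1,5,6,9}  (accept∈set)
'd' @ 4: {7,8}
'a' @ 5: {1,5,6,9}  (accept∈set)
final: {1,5,6,9}; accept 1 in set

Answer: ACCEPT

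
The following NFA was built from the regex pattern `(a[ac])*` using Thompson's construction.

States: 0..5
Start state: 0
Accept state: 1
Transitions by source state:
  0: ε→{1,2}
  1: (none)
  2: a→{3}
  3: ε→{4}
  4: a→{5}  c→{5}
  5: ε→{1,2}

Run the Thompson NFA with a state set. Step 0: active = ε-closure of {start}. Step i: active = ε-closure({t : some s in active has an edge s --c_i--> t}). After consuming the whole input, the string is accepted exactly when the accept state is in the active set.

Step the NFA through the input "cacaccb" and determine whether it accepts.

Answer: REJECT

Trace:
initial (ε-close {0}): {0,1,2}
'c' @ 1: {}  — no active states
rest 'acaccb' ignored (set empty)
end set {} — state 1 not in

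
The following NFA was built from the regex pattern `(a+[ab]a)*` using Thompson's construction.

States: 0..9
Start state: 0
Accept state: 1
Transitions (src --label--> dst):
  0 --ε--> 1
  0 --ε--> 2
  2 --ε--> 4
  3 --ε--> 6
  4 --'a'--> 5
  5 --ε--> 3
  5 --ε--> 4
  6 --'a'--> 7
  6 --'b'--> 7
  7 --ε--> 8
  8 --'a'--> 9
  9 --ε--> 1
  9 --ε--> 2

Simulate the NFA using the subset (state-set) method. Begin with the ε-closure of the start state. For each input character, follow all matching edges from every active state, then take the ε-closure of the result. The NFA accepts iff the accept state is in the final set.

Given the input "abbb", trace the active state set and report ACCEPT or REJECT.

start: ε-closure({0}) = {0,1,2,4}
'a' @ 1: {3,4,5,6}
'b' @ 2: {7,8}
'b' @ 3: {}  — no active states
rest 'b' ignored (set empty)
after full input: {}  (accept=1 not in)

Answer: REJECT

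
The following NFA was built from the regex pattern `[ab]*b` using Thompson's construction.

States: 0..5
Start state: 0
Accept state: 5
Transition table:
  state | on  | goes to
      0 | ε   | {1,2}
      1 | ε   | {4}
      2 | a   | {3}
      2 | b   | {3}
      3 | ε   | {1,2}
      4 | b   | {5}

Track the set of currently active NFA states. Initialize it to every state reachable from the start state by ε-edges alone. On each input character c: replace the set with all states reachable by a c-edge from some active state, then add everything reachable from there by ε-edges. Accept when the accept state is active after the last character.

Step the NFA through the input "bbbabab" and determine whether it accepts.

start: ε-closure({0}) = {0,1,2,4}
'b' @ 1: {1,2,3,4,5}  ✓accept
'b' @ 2: {1,2,3,4,5}  ✓accept
'b' @ 3: {1,2,3,4,5}  ✓accept
'a' @ 4: {1,2,3,4}
'b' @ 5: {1,2,3,4,5}  ✓accept
'a' @ 6: {1,2,3,4}
'b' @ 7: {1,2,3,4,5}  ✓accept
end set {1,2,3,4,5} — state 5 in

Answer: ACCEPT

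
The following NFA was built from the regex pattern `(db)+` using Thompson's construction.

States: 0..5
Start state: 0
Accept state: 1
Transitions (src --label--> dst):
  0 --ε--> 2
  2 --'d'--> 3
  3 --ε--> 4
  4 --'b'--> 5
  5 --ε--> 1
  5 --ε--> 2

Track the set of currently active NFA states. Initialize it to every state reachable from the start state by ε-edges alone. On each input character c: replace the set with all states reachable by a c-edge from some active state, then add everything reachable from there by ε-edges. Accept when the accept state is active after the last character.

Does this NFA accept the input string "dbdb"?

Answer: ACCEPT

Steps:
S₀ = ε-closure({0}) = {0,2}
'd' @ 1: {3,4}
'b' @ 2: {1,2,5}  (accept∈set)
'd' @ 3: {3,4}
'b' @ 4: {1,2,5}  (accept∈set)
after full input: {1,2,5}  (accept=1 in)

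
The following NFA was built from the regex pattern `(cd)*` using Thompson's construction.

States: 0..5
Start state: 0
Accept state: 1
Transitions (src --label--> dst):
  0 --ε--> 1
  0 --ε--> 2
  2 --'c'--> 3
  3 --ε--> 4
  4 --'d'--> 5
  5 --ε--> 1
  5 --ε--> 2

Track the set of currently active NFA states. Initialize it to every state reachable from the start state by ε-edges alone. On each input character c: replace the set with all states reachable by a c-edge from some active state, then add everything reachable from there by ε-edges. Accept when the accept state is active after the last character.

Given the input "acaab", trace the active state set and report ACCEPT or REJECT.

S₀ = ε-closure({0}) = {0,1,2}
'a' @ 1: {}  — no active states
rest 'caab' ignored (set empty)
final: {}; accept 1 not in set

Answer: REJECT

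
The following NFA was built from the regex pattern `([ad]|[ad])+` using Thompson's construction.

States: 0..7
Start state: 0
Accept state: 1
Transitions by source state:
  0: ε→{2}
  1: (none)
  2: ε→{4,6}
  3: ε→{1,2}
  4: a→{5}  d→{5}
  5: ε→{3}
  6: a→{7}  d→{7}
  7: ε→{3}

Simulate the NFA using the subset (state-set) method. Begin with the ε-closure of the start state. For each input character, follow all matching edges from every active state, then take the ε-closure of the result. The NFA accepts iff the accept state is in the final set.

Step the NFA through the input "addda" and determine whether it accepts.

S₀ = ε-closure({0}) = {0,2,4,6}
'a' @ 1: {1,2,3,4,5,6,7}  [accepting]
'd' @ 2: {1,2,3,4,5,6,7}  [accepting]
'd' @ 3: {1,2,3,4,5,6,7}  [accepting]
'd' @ 4: {1,2,3,4,5,6,7}  [accepting]
'a' @ 5: {1,2,3,4,5,6,7}  [accepting]
final: {1,2,3,4,5,6,7}; accept 1 in set

Answer: ACCEPT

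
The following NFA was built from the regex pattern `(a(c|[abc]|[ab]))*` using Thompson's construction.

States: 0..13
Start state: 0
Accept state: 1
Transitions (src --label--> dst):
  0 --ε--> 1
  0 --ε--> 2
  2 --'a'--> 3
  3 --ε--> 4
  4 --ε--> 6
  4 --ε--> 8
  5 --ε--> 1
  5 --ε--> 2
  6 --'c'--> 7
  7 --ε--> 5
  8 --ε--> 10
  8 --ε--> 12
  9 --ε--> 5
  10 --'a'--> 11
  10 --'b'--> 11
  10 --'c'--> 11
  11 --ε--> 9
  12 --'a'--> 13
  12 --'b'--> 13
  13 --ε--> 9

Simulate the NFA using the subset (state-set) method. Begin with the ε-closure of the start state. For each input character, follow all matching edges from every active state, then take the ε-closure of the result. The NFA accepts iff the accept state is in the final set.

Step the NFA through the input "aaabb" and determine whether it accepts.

Answer: REJECT

Steps:
start: ε-closure({0}) = {0,1,2}
'a' @ 1: {3,4,6,8,10,12}
'a' @ 2: {1,2,5,9,11,13}  [accepting]
'a' @ 3: {3,4,6,8,10,12}
'b' @ 4: {1,2,5,9,11,13}  [accepting]
'b' @ 5: {}  — dead — no transitions
after full input: {}  (accept=1 not in)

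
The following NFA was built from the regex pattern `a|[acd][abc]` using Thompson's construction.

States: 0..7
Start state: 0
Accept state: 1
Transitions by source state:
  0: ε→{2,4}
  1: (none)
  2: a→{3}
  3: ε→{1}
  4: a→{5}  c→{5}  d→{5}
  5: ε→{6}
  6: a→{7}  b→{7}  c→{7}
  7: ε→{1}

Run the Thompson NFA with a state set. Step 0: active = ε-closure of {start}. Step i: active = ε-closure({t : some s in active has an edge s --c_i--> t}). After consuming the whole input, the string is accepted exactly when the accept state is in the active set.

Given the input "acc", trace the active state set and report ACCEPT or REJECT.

Answer: REJECT

Steps:
S₀ = ε-closure({0}) = {0,2,4}
'a' @ 1: {1,3,5,6}  ✓accept
'c' @ 2: {1,7}  ✓accept
'c' @ 3: {}  — state set empty
end set {} — state 1 not in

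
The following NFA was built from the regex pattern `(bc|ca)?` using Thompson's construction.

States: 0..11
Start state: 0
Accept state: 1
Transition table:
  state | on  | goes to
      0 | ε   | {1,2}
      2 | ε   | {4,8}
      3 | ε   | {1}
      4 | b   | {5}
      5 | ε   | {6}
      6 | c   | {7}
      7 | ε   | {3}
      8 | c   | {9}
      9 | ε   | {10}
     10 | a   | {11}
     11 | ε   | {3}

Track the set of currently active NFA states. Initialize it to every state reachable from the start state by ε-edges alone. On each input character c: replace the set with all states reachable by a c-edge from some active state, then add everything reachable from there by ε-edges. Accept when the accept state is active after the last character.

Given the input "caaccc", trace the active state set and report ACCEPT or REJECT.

initial (ε-close {0}): {0,1,2,4,8}
'c' @ 1: {9,10}
'a' @ 2: {1,3,11}  [accepting]
'a' @ 3: {}  — dead — no transitions
rest 'ccc' ignored (set empty)
final: {}; accept 1 not in set

Answer: REJECT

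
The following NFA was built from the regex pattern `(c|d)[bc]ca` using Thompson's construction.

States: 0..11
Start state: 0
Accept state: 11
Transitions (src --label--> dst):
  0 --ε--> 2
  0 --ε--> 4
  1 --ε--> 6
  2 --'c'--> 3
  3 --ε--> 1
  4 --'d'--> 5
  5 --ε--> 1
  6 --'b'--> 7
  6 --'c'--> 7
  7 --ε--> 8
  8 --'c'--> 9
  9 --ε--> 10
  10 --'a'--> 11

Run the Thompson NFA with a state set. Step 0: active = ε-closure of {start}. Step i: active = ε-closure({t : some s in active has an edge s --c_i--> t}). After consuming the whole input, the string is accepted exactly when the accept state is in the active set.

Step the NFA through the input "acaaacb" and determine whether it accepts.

initial (ε-close {0}): {0,2,4}
'a' @ 1: {}  — dead — no transitions
rest 'caaacb' ignored (set empty)
after full input: {}  (accept=11 not in)

Answer: REJECT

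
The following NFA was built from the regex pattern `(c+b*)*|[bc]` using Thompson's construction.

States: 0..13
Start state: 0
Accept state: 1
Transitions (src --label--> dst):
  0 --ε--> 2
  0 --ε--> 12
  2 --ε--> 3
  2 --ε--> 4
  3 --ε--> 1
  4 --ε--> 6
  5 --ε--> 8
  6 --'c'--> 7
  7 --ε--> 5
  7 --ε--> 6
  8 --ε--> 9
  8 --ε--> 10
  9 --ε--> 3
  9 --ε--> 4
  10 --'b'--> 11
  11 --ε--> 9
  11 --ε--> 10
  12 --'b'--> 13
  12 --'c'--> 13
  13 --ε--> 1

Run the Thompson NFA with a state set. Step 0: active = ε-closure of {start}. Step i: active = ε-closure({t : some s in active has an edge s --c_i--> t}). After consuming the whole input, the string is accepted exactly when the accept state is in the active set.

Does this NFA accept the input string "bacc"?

start: ε-closure({0}) = {0,1,2,3,4,6,12}
'b' @ 1: {1,13}  (accept∈set)
'a' @ 2: {}  — no active states
rest 'cc' ignored (set empty)
final: {}; accept 1 not in set

Answer: REJECT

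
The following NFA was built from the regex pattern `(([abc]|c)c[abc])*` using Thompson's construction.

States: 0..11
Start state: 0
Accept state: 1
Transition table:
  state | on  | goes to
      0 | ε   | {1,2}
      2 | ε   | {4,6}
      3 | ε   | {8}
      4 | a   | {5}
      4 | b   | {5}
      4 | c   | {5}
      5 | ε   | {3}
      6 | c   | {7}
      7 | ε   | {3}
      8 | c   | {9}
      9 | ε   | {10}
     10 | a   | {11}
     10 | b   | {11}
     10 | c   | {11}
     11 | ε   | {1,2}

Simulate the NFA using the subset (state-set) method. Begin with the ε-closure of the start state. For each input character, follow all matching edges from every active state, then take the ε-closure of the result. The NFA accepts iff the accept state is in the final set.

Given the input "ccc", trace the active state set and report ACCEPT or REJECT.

Answer: ACCEPT

Trace:
S₀ = ε-closure({0}) = {0,1,2,4,6}
'c' @ 1: {3,5,7,8}
'c' @ 2: {9,10}
'c' @ 3: {1,2,4,6,11}  ✓accept
final: {1,2,4,6,11}; accept 1 in set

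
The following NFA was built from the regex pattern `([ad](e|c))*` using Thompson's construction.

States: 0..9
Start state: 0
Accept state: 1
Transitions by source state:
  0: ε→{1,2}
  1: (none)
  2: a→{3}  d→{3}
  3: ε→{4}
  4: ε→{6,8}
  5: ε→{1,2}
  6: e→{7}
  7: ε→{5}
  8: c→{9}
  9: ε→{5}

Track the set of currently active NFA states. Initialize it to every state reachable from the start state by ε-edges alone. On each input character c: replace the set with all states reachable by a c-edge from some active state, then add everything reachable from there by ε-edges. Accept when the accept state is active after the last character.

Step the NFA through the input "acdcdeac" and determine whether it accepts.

Answer: ACCEPT

Trace:
S₀ = ε-closure({0}) = {0,1,2}
'a' @ 1: {3,4,6,8}
'c' @ 2: {1,2,5,9}  [accepting]
'd' @ 3: {3,4,6,8}
'c' @ 4: {1,2,5,9}  [accepting]
'd' @ 5: {3,4,6,8}
'e' @ 6: {1,2,5,7}  [accepting]
'a' @ 7: {3,4,6,8}
'c' @ 8: {1,2,5,9}  [accepting]
final: {1,2,5,9}; accept 1 in set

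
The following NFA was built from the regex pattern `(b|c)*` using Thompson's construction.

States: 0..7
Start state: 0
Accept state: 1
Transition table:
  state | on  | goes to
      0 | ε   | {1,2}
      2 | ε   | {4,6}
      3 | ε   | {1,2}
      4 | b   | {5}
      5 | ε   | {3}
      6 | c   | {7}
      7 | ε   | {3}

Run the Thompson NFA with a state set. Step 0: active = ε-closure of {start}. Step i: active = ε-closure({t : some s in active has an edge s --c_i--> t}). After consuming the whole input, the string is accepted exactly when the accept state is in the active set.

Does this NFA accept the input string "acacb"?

Answer: REJECT

Derivation:
start: ε-closure({0}) = {0,1,2,4,6}
'a' @ 1: {}  — dead — no transitions
rest 'cacb' ignored (set empty)
final: {}; accept 1 not in set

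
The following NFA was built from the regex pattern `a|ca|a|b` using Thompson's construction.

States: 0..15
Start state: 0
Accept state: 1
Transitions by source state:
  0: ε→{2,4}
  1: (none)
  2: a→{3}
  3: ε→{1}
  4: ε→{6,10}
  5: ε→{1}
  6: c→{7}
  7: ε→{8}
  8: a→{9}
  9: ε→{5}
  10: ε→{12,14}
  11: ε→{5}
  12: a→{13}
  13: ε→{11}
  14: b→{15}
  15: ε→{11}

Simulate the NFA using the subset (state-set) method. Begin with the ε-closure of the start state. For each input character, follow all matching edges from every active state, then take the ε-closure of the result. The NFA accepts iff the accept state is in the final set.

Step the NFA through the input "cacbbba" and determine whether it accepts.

initial (ε-close {0}): {0,2,4,6,10,12,14}
'c' @ 1: {7,8}
'a' @ 2: {1,5,9}  ✓accept
'c' @ 3: {}  — no active states
rest 'bbba' ignored (set empty)
after full input: {}  (accept=1 not in)

Answer: REJECT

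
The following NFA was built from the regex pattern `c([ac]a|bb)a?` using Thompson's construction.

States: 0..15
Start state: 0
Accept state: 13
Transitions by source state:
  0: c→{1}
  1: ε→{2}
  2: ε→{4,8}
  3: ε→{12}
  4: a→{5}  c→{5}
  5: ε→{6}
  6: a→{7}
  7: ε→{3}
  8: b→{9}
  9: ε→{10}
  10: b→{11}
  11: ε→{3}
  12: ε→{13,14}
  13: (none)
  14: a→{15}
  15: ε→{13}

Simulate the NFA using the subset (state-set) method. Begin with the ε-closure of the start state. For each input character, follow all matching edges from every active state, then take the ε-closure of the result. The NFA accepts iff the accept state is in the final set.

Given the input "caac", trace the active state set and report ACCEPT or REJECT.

Answer: REJECT

Trace:
S₀ = ε-closure({0}) = {0}
'c' @ 1: {1,2,4,8}
'a' @ 2: {5,6}
'a' @ 3: {3,7,12,13,14}  [accepting]
'c' @ 4: {}  — no active states
end set {} — state 13 not in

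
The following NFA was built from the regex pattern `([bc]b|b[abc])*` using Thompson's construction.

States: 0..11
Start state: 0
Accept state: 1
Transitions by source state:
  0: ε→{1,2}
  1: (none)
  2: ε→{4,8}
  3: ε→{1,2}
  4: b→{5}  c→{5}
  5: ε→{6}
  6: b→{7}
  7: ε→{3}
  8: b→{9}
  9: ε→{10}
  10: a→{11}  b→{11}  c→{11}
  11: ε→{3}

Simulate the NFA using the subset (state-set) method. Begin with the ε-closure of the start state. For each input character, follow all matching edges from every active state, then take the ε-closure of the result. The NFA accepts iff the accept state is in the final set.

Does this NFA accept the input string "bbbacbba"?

Answer: ACCEPT

Steps:
S₀ = ε-closure({0}) = {0,1,2,4,8}
'b' @ 1: {5,6,9,10}
'b' @ 2: {1,2,3,4,7,8,11}  ✓accept
'b' @ 3: {5,6,9,10}
'a' @ 4: {1,2,3,4,8,11}  ✓accept
'c' @ 5: {5,6}
'b' @ 6: {1,2,3,4,7,8}  ✓accept
'b' @ 7: {5,6,9,10}
'a' @ 8: {1,2,3,4,8,11}  ✓accept
end set {1,2,3,4,8,11} — state 1 in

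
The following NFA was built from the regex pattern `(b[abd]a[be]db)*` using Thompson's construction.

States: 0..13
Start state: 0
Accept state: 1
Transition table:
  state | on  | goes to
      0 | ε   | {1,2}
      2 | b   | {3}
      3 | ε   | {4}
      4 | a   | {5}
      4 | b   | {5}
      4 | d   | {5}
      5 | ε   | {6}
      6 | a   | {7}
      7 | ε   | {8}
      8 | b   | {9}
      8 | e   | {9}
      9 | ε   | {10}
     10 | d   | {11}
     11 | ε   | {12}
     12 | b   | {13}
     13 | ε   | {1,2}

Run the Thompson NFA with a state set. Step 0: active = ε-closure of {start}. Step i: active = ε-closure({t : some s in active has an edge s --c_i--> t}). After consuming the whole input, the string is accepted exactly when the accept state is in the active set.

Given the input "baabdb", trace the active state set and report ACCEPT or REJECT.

S₀ = ε-closure({0}) = {0,1,2}
'b' @ 1: {3,4}
'a' @ 2: {5,6}
'a' @ 3: {7,8}
'b' @ 4: {9,10}
'd' @ 5: {11,12}
'b' @ 6: {1,2,13}  ✓accept
after full input: {1,2,13}  (accept=1 in)

Answer: ACCEPT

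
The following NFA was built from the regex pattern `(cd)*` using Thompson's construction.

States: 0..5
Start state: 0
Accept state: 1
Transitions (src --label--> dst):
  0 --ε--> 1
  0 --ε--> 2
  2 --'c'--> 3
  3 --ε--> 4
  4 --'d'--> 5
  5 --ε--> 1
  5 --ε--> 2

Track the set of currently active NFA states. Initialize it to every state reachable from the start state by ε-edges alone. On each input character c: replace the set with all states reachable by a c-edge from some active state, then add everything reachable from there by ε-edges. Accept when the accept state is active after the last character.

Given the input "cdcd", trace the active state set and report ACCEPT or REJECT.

Answer: ACCEPT

Derivation:
initial (ε-close {0}): {0,1,2}
'c' @ 1: {3,4}
'd' @ 2: {1,2,5}  [accepting]
'c' @ 3: {3,4}
'd' @ 4: {1,2,5}  [accepting]
end set {1,2,5} — state 1 in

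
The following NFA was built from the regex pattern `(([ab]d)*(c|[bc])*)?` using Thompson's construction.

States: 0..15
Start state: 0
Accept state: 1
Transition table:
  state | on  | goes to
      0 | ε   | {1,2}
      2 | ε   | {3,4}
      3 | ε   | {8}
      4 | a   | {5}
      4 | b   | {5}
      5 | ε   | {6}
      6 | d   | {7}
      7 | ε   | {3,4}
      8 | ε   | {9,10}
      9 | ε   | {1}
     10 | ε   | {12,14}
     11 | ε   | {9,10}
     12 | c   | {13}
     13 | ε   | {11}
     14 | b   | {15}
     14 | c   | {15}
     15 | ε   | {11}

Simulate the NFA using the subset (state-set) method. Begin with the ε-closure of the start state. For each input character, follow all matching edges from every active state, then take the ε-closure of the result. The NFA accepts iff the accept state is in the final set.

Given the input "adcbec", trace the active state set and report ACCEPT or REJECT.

Answer: REJECT

Steps:
initial (ε-close {0}): {0,1,2,3,4,8,9,10,12,14}
'a' @ 1: {5,6}
'd' @ 2: {1,3,4,7,8,9,10,12,14}  ✓accept
'c' @ 3: {1,9,10,11,12,13,14,15}  ✓accept
'b' @ 4: {1,9,10,11,12,14,15}  ✓accept
'e' @ 5: {}  — no active states
rest 'c' ignored (set empty)
after full input: {}  (accept=1 not in)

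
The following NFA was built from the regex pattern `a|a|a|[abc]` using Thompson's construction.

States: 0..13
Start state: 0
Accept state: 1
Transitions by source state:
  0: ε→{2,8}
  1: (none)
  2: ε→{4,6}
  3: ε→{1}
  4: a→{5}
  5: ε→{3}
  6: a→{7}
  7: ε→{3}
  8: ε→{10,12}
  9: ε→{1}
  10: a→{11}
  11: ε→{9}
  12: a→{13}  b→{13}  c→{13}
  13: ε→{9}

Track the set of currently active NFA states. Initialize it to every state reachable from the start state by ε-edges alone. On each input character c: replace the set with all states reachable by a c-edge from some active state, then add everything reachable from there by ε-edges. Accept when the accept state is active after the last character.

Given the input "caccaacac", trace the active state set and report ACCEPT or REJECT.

S₀ = ε-closure({0}) = {0,2,4,6,8,10,12}
'c' @ 1: {1,9,13}  ✓accept
'a' @ 2: {}  — state set empty
rest 'ccaacac' ignored (set empty)
end set {} — state 1 not in

Answer: REJECT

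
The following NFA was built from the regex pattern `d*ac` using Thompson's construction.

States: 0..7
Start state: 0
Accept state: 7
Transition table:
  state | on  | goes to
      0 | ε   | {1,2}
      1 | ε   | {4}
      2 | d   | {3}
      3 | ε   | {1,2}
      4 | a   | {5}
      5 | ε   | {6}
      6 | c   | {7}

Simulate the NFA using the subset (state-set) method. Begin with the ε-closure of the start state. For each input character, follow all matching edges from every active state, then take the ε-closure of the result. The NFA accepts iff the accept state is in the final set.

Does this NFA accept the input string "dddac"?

S₀ = ε-closure({0}) = {0,1,2,4}
'd' @ 1: {1,2,3,4}
'd' @ 2: {1,2,3,4}
'd' @ 3: {1,2,3,4}
'a' @ 4: {5,6}
'c' @ 5: {7}  ✓accept
after full input: {7}  (accept=7 in)

Answer: ACCEPT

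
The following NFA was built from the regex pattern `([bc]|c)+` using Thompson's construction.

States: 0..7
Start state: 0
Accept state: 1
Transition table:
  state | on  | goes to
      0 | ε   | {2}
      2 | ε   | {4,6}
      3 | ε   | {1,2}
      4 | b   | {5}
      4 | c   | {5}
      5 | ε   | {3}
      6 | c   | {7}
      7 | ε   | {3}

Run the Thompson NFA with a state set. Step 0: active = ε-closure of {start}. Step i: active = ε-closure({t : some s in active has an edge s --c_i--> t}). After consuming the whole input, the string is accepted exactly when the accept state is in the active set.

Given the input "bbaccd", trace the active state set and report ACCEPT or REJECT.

Answer: REJECT

Derivation:
start: ε-closure({0}) = {0,2,4,6}
'b' @ 1: {1,2,3,4,5,6}  ✓accept
'b' @ 2: {1,2,3,4,5,6}  ✓accept
'a' @ 3: {}  — dead — no transitions
rest 'ccd' ignored (set empty)
final: {}; accept 1 not in set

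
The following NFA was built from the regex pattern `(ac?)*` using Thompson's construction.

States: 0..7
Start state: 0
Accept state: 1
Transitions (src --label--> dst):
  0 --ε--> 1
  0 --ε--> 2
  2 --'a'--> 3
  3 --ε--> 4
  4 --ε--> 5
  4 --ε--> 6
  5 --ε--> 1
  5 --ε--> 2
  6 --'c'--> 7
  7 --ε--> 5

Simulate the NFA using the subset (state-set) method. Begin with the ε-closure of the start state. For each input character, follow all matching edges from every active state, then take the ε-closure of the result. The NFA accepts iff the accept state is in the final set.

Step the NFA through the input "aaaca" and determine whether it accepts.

Answer: ACCEPT

Trace:
start: ε-closure({0}) = {0,1,2}
'a' @ 1: {1,2,3,4,5,6}  [accepting]
'a' @ 2: {1,2,3,4,5,6}  [accepting]
'a' @ 3: {1,2,3,4,5,6}  [accepting]
'c' @ 4: {1,2,5,7}  [accepting]
'a' @ 5: {1,2,3,4,5,6}  [accepting]
end set {1,2,3,4,5,6} — state 1 in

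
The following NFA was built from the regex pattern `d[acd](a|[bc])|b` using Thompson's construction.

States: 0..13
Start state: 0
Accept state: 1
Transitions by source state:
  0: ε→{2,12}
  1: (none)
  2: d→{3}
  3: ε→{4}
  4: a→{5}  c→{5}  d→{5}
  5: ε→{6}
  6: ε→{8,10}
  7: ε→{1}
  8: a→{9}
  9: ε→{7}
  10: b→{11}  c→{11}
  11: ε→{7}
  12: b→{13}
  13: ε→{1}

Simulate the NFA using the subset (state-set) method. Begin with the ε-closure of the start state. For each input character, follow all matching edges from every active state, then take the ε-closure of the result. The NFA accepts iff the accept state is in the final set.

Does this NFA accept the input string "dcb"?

Answer: ACCEPT

Derivation:
initial (ε-close {0}): {0,2,12}
'd' @ 1: {3,4}
'c' @ 2: {5,6,8,10}
'b' @ 3: {1,7,11}  [accepting]
after full input: {1,7,11}  (accept=1 in)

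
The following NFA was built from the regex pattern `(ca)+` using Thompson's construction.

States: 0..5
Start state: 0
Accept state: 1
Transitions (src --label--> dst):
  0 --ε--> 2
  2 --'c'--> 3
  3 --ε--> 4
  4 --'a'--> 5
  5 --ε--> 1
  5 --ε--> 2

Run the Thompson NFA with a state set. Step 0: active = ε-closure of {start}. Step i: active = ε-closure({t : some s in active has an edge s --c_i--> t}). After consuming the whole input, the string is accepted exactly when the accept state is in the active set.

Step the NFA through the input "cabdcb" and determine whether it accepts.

Answer: REJECT

Steps:
start: ε-closure({0}) = {0,2}
'c' @ 1: {3,4}
'a' @ 2: {1,2,5}  (accept∈set)
'b' @ 3: {}  — no active states
rest 'dcb' ignored (set empty)
end set {} — state 1 not in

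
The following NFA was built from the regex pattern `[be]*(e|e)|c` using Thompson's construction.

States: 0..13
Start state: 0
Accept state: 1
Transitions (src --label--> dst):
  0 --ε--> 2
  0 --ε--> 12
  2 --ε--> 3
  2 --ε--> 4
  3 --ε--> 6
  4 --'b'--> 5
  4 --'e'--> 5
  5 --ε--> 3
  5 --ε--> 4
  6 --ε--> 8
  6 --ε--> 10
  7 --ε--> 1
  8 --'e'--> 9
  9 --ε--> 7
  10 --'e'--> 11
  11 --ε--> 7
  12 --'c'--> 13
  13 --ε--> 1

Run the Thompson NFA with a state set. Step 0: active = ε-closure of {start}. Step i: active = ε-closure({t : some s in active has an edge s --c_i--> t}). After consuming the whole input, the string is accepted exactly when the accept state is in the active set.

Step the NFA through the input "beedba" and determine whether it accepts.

Answer: REJECT

Trace:
S₀ = ε-closure({0}) = {0,2,3,4,6,8,10,12}
'b' @ 1: {3,4,5,6,8,10}
'e' @ 2: {1,3,4,5,6,7,8,9,10,11}  ✓accept
'e' @ 3: {1,3,4,5,6,7,8,9,10,11}  ✓accept
'd' @ 4: {}  — no active states
rest 'ba' ignored (set empty)
end set {} — state 1 not in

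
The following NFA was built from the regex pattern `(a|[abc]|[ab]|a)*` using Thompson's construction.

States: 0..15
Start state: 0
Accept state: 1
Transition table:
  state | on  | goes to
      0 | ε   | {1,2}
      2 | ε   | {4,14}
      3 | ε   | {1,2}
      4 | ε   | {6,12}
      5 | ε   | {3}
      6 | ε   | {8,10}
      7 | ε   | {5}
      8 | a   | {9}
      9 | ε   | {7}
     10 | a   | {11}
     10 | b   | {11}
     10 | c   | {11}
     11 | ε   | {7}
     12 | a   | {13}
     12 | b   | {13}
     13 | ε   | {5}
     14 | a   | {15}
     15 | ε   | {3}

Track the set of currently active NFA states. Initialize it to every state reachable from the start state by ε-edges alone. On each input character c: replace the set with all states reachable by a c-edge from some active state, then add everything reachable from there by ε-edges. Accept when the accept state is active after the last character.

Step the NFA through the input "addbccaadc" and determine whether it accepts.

S₀ = ε-closure({0}) = {0,1,2,4,6,8,10,12,14}
'a' @ 1: {1,2,3,4,5,6,7,8,9,10,11,12,13,14,15}  (accept∈set)
'd' @ 2: {}  — dead — no transitions
rest 'dbccaadc' ignored (set empty)
after full input: {}  (accept=1 not in)

Answer: REJECT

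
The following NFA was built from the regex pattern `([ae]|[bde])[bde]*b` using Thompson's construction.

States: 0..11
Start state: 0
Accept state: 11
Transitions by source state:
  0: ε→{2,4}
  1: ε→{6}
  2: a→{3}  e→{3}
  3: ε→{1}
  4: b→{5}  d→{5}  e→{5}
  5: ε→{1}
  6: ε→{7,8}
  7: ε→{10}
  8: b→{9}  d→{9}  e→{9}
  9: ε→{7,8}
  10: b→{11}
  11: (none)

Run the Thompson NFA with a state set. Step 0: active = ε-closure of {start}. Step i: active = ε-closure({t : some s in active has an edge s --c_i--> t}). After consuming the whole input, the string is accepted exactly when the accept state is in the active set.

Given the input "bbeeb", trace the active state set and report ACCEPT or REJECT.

initial (ε-close {0}): {0,2,4}
'b' @ 1: {1,5,6,7,8,10}
'b' @ 2: {7,8,9,10,11}  (accept∈set)
'e' @ 3: {7,8,9,10}
'e' @ 4: {7,8,9,10}
'b' @ 5: {7,8,9,10,11}  (accept∈set)
after full input: {7,8,9,10,11}  (accept=11 in)

Answer: ACCEPT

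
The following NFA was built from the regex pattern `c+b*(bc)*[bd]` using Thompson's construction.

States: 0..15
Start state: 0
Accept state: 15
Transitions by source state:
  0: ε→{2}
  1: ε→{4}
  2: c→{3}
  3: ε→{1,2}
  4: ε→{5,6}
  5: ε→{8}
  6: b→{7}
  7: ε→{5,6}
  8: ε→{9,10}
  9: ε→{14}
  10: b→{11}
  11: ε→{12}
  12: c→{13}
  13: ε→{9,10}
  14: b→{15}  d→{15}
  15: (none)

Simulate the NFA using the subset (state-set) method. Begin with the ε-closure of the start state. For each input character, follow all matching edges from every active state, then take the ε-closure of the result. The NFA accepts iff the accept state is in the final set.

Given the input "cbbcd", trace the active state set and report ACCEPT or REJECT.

Answer: ACCEPT

Steps:
initial (ε-close {0}): {0,2}
'c' @ 1: {1,2,3,4,5,6,8,9,10,14}
'b' @ 2: {5,6,7,8,9,10,11,12,14,15}  [accepting]
'b' @ 3: {5,6,7,8,9,10,11,12,14,15}  [accepting]
'c' @ 4: {9,10,13,14}
'd' @ 5: {15}  [accepting]
after full input: {15}  (accept=15 in)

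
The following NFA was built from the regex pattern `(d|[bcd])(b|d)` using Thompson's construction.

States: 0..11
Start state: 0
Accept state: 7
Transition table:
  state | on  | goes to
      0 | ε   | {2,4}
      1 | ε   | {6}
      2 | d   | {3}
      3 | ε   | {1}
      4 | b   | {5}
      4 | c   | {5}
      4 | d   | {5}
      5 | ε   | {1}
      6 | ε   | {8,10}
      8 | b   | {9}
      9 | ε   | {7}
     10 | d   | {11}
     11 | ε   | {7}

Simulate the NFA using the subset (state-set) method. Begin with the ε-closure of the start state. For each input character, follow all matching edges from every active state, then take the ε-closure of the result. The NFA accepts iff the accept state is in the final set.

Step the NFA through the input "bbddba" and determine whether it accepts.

Answer: REJECT

Derivation:
S₀ = ε-closure({0}) = {0,2,4}
'b' @ 1: {1,5,6,8,10}
'b' @ 2: {7,9}  [accepting]
'd' @ 3: {}  — no active states
rest 'dba' ignored (set empty)
end set {} — state 7 not in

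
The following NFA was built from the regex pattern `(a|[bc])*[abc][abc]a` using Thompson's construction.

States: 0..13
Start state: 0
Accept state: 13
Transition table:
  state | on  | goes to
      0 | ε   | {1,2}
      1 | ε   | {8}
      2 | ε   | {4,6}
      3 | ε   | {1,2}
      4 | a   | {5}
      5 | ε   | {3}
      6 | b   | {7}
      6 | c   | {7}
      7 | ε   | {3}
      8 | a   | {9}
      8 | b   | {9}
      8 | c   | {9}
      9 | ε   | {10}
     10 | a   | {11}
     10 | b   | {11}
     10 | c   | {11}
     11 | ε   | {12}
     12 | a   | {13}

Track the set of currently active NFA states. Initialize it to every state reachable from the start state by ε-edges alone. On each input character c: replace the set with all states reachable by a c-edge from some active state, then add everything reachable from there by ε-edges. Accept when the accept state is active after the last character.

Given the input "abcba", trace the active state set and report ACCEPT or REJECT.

S₀ = ε-closure({0}) = {0,1,2,4,6,8}
'a' @ 1: {1,2,3,4,5,6,8,9,10}
'b' @ 2: {1,2,3,4,6,7,8,9,10,11,12}
'c' @ 3: {1,2,3,4,6,7,8,9,10,11,12}
'b' @ 4: {1,2,3,4,6,7,8,9,10,11,12}
'a' @ 5: {1,2,3,4,5,6,8,9,10,11,12,13}  ✓accept
final: {1,2,3,4,5,6,8,9,10,11,12,13}; accept 13 in set

Answer: ACCEPT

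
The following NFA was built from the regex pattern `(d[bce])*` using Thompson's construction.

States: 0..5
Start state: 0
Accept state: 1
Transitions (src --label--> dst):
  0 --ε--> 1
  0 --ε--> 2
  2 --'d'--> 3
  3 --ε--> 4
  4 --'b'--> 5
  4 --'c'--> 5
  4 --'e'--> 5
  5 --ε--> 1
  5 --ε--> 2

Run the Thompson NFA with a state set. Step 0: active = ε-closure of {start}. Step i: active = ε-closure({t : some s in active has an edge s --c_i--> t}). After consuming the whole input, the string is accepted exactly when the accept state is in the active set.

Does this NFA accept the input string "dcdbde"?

initial (ε-close {0}): {0,1,2}
'd' @ 1: {3,4}
'c' @ 2: {1,2,5}  ✓accept
'd' @ 3: {3,4}
'b' @ 4: {1,2,5}  ✓accept
'd' @ 5: {3,4}
'e' @ 6: {1,2,5}  ✓accept
end set {1,2,5} — state 1 in

Answer: ACCEPT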